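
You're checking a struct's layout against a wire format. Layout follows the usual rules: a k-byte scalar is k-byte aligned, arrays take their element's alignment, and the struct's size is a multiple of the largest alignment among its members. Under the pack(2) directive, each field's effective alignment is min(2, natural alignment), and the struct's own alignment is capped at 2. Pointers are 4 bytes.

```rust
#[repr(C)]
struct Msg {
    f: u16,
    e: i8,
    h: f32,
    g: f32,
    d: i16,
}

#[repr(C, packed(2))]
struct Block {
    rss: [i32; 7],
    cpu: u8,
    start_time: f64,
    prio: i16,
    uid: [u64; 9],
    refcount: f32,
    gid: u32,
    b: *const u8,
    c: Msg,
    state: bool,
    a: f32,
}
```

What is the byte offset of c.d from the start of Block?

136

Msg: @0: f [2B, align 2] → 2; @2: e [1B, align 1] → 3; +1 pad (align 4); @4: h [4B, align 4] → 8; @8: g [4B, align 4] → 12; @12: d [2B, align 2] → 14; +2 tail pad (align 4); size 16, align 4
@0: rss [28B, align 2] → 28
@28: cpu [1B, align 1] → 29
+1 pad (align 2)
@30: start_time [8B, align 2] → 38
@38: prio [2B, align 2] → 40
@40: uid [72B, align 2] → 112
@112: refcount [4B, align 2] → 116
@116: gid [4B, align 2] → 120
@120: b [4B, align 2] → 124
@124: c [16B, align 2] → 140
within Msg: d at 12
124 + 12 = 136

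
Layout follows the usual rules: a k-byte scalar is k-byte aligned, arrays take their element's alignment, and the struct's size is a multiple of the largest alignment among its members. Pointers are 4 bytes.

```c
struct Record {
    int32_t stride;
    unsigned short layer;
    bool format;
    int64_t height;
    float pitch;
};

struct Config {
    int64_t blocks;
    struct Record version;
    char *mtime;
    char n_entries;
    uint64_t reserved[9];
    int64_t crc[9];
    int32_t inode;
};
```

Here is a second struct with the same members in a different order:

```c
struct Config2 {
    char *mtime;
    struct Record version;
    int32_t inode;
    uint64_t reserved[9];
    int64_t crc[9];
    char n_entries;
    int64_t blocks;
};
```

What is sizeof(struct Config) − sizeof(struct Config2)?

Record: 0..4  stride  (4B, 4-aligned); 4..6  layer  (2B, 2-aligned); 6..7  format  (1B, 1-aligned); 7..8  -- padding (1B); 8..16  height  (8B, 8-aligned); 16..20  pitch  (4B, 4-aligned); 20..24  -- tail padding (4B); sizeof = 24, alignof = 8
0..8  blocks  (8B, 8-aligned)
8..32  version  (24B, 8-aligned)
32..36  mtime  (4B, 4-aligned)
36..37  n_entries  (1B, 1-aligned)
37..40  -- padding (3B)
40..112  reserved  (72B, 8-aligned)
112..184  crc  (72B, 8-aligned)
184..188  inode  (4B, 4-aligned)
188..192  -- tail padding (4B)
sizeof = 192, alignof = 8
— Config2 —
0..4  mtime  (4B, 4-aligned)
4..8  -- padding (4B)
8..32  version  (24B, 8-aligned)
32..36  inode  (4B, 4-aligned)
36..40  -- padding (4B)
40..112  reserved  (72B, 8-aligned)
112..184  crc  (72B, 8-aligned)
184..185  n_entries  (1B, 1-aligned)
185..192  -- padding (7B)
192..200  blocks  (8B, 8-aligned)
sizeof = 200, alignof = 8
192 − 200 = -8

-8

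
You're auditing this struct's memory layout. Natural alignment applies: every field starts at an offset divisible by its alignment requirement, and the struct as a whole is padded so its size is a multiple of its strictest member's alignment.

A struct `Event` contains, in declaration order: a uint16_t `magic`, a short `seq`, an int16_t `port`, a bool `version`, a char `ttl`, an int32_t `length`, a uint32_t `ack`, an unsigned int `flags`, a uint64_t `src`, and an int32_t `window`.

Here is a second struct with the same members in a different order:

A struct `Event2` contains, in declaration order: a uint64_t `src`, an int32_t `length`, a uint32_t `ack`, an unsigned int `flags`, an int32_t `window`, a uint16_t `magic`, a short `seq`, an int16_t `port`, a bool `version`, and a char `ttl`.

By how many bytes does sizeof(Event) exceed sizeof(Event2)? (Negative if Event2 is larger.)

magic at 0 (size 2, align 2) → ends 2
seq at 2 (size 2, align 2) → ends 4
port at 4 (size 2, align 2) → ends 6
version at 6 (size 1, align 1) → ends 7
ttl at 7 (size 1, align 1) → ends 8
length at 8 (size 4, align 4) → ends 12
ack at 12 (size 4, align 4) → ends 16
flags at 16 (size 4, align 4) → ends 20
pad 4 to align 8 for src
src at 24 (size 8, align 8) → ends 32
window at 32 (size 4, align 4) → ends 36
tail pad 4 to reach multiple of 8
total 40 bytes, alignment 8
— Event2 —
src at 0 (size 8, align 8) → ends 8
length at 8 (size 4, align 4) → ends 12
ack at 12 (size 4, align 4) → ends 16
flags at 16 (size 4, align 4) → ends 20
window at 20 (size 4, align 4) → ends 24
magic at 24 (size 2, align 2) → ends 26
seq at 26 (size 2, align 2) → ends 28
port at 28 (size 2, align 2) → ends 30
version at 30 (size 1, align 1) → ends 31
ttl at 31 (size 1, align 1) → ends 32
total 32 bytes, alignment 8
40 − 32 = 8

8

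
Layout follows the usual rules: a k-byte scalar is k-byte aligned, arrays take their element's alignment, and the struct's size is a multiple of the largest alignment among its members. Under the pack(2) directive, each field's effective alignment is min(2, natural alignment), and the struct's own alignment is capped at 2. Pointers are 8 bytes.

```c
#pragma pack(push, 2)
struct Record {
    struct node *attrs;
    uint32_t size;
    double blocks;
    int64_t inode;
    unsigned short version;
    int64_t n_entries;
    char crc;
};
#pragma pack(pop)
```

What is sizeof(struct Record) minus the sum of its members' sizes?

1

attrs at 0 (size 8, align 2) → ends 8
size at 8 (size 4, align 2) → ends 12
blocks at 12 (size 8, align 2) → ends 20
inode at 20 (size 8, align 2) → ends 28
version at 28 (size 2, align 2) → ends 30
n_entries at 30 (size 8, align 2) → ends 38
crc at 38 (size 1, align 1) → ends 39
tail pad 1 to reach multiple of 2
total 40 bytes, alignment 2
data bytes 39, size 40 → padding 1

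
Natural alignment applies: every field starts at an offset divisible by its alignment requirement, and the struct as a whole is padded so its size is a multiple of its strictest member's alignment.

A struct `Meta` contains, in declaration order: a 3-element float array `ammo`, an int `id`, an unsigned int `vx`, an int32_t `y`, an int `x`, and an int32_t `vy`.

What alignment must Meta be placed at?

member alignments: ammo=4, id=4, vx=4, y=4, x=4, vy=4
max = 4

4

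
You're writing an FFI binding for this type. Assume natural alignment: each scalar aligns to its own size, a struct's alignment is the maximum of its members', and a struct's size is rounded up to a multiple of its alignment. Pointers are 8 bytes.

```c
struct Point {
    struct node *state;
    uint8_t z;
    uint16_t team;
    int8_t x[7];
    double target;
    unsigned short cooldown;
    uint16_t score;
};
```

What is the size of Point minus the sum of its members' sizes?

state at 0 (size 8, align 8) → ends 8
z at 8 (size 1, align 1) → ends 9
pad 1 to align 2 for team
team at 10 (size 2, align 2) → ends 12
x at 12 (size 7, align 1) → ends 19
pad 5 to align 8 for target
target at 24 (size 8, align 8) → ends 32
cooldown at 32 (size 2, align 2) → ends 34
score at 34 (size 2, align 2) → ends 36
tail pad 4 to reach multiple of 8
total 40 bytes, alignment 8
data bytes 30, size 40 → padding 10

10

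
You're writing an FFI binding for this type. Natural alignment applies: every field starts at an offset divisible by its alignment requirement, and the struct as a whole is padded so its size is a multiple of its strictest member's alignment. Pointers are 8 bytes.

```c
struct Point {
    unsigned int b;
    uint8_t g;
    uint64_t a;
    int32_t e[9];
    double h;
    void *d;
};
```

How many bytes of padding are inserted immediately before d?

@0: b [4B, align 4] → 4
@4: g [1B, align 1] → 5
+3 pad (align 8)
@8: a [8B, align 8] → 16
@16: e [36B, align 4] → 52
+4 pad (align 8)
@56: h [8B, align 8] → 64
@64: d [8B, align 8] → 72

0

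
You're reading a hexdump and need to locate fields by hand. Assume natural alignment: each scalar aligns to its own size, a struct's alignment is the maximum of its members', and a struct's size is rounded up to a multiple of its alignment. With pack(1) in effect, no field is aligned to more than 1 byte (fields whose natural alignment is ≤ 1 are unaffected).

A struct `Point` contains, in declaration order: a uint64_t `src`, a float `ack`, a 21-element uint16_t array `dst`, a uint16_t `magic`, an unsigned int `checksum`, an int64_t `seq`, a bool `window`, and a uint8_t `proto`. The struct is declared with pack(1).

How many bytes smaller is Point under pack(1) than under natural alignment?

natural layout:
  src at 0 (size 8, align 8) → ends 8
  ack at 8 (size 4, align 4) → ends 12
  dst at 12 (size 42, align 2) → ends 54
  magic at 54 (size 2, align 2) → ends 56
  checksum at 56 (size 4, align 4) → ends 60
  pad 4 to align 8 for seq
  seq at 64 (size 8, align 8) → ends 72
  window at 72 (size 1, align 1) → ends 73
  proto at 73 (size 1, align 1) → ends 74
  tail pad 6 to reach multiple of 8
  total 80 bytes, alignment 8
packed(1) layout:
  src at 0 (size 8, align 1) → ends 8
  ack at 8 (size 4, align 1) → ends 12
  dst at 12 (size 42, align 1) → ends 54
  magic at 54 (size 2, align 1) → ends 56
  checksum at 56 (size 4, align 1) → ends 60
  seq at 60 (size 8, align 1) → ends 68
  window at 68 (size 1, align 1) → ends 69
  proto at 69 (size 1, align 1) → ends 70
  total 70 bytes, alignment 1
80 − 70 = 10

10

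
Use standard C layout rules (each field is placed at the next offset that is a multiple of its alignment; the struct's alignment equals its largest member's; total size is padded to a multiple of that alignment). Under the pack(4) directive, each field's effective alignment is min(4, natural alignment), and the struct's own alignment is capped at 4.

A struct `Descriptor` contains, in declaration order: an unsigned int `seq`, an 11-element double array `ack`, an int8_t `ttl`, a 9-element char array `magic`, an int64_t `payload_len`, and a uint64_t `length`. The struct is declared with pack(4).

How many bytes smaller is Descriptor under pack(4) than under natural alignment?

natural layout:
  0..4  seq  (4B, 4-aligned)
  4..8  -- padding (4B)
  8..96  ack  (88B, 8-aligned)
  96..97  ttl  (1B, 1-aligned)
  97..106  magic  (9B, 1-aligned)
  106..112  -- padding (6B)
  112..120  payload_len  (8B, 8-aligned)
  120..128  length  (8B, 8-aligned)
  sizeof = 128, alignof = 8
packed(4) layout:
  0..4  seq  (4B, 4-aligned)
  4..92  ack  (88B, 4-aligned)
  92..93  ttl  (1B, 1-aligned)
  93..102  magic  (9B, 1-aligned)
  102..104  -- padding (2B)
  104..112  payload_len  (8B, 4-aligned)
  112..120  length  (8B, 4-aligned)
  sizeof = 120, alignof = 4
128 − 120 = 8

8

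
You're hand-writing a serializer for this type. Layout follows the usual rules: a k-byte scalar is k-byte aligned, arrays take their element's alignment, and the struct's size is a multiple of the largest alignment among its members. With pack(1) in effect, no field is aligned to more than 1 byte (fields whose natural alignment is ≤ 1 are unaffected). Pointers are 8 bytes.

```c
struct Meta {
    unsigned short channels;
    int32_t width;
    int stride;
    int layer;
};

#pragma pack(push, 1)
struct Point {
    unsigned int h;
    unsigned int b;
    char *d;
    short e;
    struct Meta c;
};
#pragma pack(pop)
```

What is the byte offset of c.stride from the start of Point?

26

Meta: @0: channels [2B, align 2] → 2; +2 pad (align 4); @4: width [4B, align 4] → 8; @8: stride [4B, align 4] → 12; @12: layer [4B, align 4] → 16; size 16, align 4
@0: h [4B, align 1] → 4
@4: b [4B, align 1] → 8
@8: d [8B, align 1] → 16
@16: e [2B, align 1] → 18
@18: c [16B, align 1] → 34
within Meta: stride at 8
18 + 8 = 26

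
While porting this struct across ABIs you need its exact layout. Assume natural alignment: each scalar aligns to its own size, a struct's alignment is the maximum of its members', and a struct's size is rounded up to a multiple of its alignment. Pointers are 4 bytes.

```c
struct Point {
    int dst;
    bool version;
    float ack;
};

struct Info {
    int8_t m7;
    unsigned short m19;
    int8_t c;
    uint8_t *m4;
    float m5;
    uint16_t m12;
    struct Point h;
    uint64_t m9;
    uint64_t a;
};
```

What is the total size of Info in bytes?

Point: @0: dst [4B, align 4] → 4; @4: version [1B, align 1] → 5; +3 pad (align 4); @8: ack [4B, align 4] → 12; size 12, align 4
@0: m7 [1B, align 1] → 1
+1 pad (align 2)
@2: m19 [2B, align 2] → 4
@4: c [1B, align 1] → 5
+3 pad (align 4)
@8: m4 [4B, align 4] → 12
@12: m5 [4B, align 4] → 16
@16: m12 [2B, align 2] → 18
+2 pad (align 4)
@20: h [12B, align 4] → 32
@32: m9 [8B, align 8] → 40
@40: a [8B, align 8] → 48
size 48, align 8

48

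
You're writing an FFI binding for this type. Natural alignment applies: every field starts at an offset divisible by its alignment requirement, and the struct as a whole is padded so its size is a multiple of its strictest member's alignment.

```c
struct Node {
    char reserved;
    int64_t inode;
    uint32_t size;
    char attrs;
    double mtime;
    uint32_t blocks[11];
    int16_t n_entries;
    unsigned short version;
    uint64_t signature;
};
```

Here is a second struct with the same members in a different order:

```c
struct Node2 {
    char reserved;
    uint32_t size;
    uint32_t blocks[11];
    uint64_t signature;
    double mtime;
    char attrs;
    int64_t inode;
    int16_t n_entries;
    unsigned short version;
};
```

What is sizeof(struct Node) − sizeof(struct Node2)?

-8

0..1  reserved  (1B, 1-aligned)
1..8  -- padding (7B)
8..16  inode  (8B, 8-aligned)
16..20  size  (4B, 4-aligned)
20..21  attrs  (1B, 1-aligned)
21..24  -- padding (3B)
24..32  mtime  (8B, 8-aligned)
32..76  blocks  (44B, 4-aligned)
76..78  n_entries  (2B, 2-aligned)
78..80  version  (2B, 2-aligned)
80..88  signature  (8B, 8-aligned)
sizeof = 88, alignof = 8
— Node2 —
0..1  reserved  (1B, 1-aligned)
1..4  -- padding (3B)
4..8  size  (4B, 4-aligned)
8..52  blocks  (44B, 4-aligned)
52..56  -- padding (4B)
56..64  signature  (8B, 8-aligned)
64..72  mtime  (8B, 8-aligned)
72..73  attrs  (1B, 1-aligned)
73..80  -- padding (7B)
80..88  inode  (8B, 8-aligned)
88..90  n_entries  (2B, 2-aligned)
90..92  version  (2B, 2-aligned)
92..96  -- tail padding (4B)
sizeof = 96, alignof = 8
88 − 96 = -8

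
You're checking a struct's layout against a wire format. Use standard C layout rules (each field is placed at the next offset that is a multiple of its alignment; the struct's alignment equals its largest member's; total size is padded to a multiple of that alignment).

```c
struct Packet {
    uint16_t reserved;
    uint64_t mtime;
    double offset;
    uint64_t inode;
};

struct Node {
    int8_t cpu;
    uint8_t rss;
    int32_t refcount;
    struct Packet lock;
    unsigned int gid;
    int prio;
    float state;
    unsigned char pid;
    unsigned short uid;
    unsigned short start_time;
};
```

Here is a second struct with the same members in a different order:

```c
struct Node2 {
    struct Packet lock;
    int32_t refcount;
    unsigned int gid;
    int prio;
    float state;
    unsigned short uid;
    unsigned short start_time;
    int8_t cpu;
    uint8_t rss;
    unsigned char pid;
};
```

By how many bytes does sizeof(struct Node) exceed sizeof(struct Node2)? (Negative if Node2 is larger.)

8

Packet: reserved at 0 (size 2, align 2) → ends 2; pad 6 to align 8 for mtime; mtime at 8 (size 8, align 8) → ends 16; offset at 16 (size 8, align 8) → ends 24; inode at 24 (size 8, align 8) → ends 32; total 32 bytes, alignment 8
cpu at 0 (size 1, align 1) → ends 1
rss at 1 (size 1, align 1) → ends 2
pad 2 to align 4 for refcount
refcount at 4 (size 4, align 4) → ends 8
lock at 8 (size 32, align 8) → ends 40
gid at 40 (size 4, align 4) → ends 44
prio at 44 (size 4, align 4) → ends 48
state at 48 (size 4, align 4) → ends 52
pid at 52 (size 1, align 1) → ends 53
pad 1 to align 2 for uid
uid at 54 (size 2, align 2) → ends 56
start_time at 56 (size 2, align 2) → ends 58
tail pad 6 to reach multiple of 8
total 64 bytes, alignment 8
— Node2 —
lock at 0 (size 32, align 8) → ends 32
refcount at 32 (size 4, align 4) → ends 36
gid at 36 (size 4, align 4) → ends 40
prio at 40 (size 4, align 4) → ends 44
state at 44 (size 4, align 4) → ends 48
uid at 48 (size 2, align 2) → ends 50
start_time at 50 (size 2, align 2) → ends 52
cpu at 52 (size 1, align 1) → ends 53
rss at 53 (size 1, align 1) → ends 54
pid at 54 (size 1, align 1) → ends 55
tail pad 1 to reach multiple of 8
total 56 bytes, alignment 8
64 − 56 = 8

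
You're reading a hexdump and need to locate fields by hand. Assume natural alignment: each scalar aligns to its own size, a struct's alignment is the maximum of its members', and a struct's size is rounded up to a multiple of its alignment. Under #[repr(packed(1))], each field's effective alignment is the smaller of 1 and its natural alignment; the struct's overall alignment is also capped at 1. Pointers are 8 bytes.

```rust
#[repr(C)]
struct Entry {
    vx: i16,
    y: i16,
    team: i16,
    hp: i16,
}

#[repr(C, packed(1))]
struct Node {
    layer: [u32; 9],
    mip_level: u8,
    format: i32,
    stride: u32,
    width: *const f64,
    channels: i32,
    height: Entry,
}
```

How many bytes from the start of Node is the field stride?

Entry: 0..2  vx  (2B, 2-aligned); 2..4  y  (2B, 2-aligned); 4..6  team  (2B, 2-aligned); 6..8  hp  (2B, 2-aligned); sizeof = 8, alignof = 2
0..36  layer  (36B, 1-aligned)
36..37  mip_level  (1B, 1-aligned)
37..41  format  (4B, 1-aligned)
41..45  stride  (4B, 1-aligned)

41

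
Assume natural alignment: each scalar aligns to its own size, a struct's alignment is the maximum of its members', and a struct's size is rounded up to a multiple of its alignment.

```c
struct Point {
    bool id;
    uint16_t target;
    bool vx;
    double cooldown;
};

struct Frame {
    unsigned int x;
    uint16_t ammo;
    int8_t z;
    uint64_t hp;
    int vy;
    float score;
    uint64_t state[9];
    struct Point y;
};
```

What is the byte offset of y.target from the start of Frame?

Point: id at 0 (size 1, align 1) → ends 1; pad 1 to align 2 for target; target at 2 (size 2, align 2) → ends 4; vx at 4 (size 1, align 1) → ends 5; pad 3 to align 8 for cooldown; cooldown at 8 (size 8, align 8) → ends 16; total 16 bytes, alignment 8
x at 0 (size 4, align 4) → ends 4
ammo at 4 (size 2, align 2) → ends 6
z at 6 (size 1, align 1) → ends 7
pad 1 to align 8 for hp
hp at 8 (size 8, align 8) → ends 16
vy at 16 (size 4, align 4) → ends 20
score at 20 (size 4, align 4) → ends 24
state at 24 (size 72, align 8) → ends 96
y at 96 (size 16, align 8) → ends 112
within Point: target at 2
96 + 2 = 98

98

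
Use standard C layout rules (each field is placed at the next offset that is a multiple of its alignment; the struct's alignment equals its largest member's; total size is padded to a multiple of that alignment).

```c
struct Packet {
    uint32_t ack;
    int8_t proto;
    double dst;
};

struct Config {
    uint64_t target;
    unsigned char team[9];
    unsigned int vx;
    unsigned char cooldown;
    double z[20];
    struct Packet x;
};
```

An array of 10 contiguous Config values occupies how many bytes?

Packet: @0: ack [4B, align 4] → 4; @4: proto [1B, align 1] → 5; +3 pad (align 8); @8: dst [8B, align 8] → 16; size 16, align 8
@0: target [8B, align 8] → 8
@8: team [9B, align 1] → 17
+3 pad (align 4)
@20: vx [4B, align 4] → 24
@24: cooldown [1B, align 1] → 25
+7 pad (align 8)
@32: z [160B, align 8] → 192
@192: x [16B, align 8] → 208
size 208, align 8
array of 10: 10 × 208 = 2080

2080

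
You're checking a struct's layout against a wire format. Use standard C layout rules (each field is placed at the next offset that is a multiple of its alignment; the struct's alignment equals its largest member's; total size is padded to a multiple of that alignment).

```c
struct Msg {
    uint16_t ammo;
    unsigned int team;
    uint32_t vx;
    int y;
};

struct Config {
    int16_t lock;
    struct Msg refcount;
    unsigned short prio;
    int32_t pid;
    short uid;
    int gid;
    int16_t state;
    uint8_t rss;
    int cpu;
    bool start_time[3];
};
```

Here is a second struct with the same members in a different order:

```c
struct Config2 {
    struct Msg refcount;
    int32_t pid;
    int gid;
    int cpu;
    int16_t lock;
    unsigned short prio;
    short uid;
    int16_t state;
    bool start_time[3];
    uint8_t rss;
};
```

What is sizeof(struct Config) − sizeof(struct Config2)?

8

Msg: @0: ammo [2B, align 2] → 2; +2 pad (align 4); @4: team [4B, align 4] → 8; @8: vx [4B, align 4] → 12; @12: y [4B, align 4] → 16; size 16, align 4
@0: lock [2B, align 2] → 2
+2 pad (align 4)
@4: refcount [16B, align 4] → 20
@20: prio [2B, align 2] → 22
+2 pad (align 4)
@24: pid [4B, align 4] → 28
@28: uid [2B, align 2] → 30
+2 pad (align 4)
@32: gid [4B, align 4] → 36
@36: state [2B, align 2] → 38
@38: rss [1B, align 1] → 39
+1 pad (align 4)
@40: cpu [4B, align 4] → 44
@44: start_time [3B, align 1] → 47
+1 tail pad (align 4)
size 48, align 4
— Config2 —
@0: refcount [16B, align 4] → 16
@16: pid [4B, align 4] → 20
@20: gid [4B, align 4] → 24
@24: cpu [4B, align 4] → 28
@28: lock [2B, align 2] → 30
@30: prio [2B, align 2] → 32
@32: uid [2B, align 2] → 34
@34: state [2B, align 2] → 36
@36: start_time [3B, align 1] → 39
@39: rss [1B, align 1] → 40
size 40, align 4
48 − 40 = 8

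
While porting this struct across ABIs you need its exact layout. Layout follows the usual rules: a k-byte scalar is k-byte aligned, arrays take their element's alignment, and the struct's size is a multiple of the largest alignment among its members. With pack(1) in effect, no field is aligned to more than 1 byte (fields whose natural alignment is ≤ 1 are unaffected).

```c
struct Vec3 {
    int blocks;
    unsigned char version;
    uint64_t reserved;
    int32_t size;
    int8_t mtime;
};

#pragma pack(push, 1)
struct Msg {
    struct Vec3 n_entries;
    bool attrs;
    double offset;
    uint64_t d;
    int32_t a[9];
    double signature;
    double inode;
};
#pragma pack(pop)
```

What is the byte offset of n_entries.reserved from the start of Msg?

8

Vec3: @0: blocks [4B, align 4] → 4; @4: version [1B, align 1] → 5; +3 pad (align 8); @8: reserved [8B, align 8] → 16; @16: size [4B, align 4] → 20; @20: mtime [1B, align 1] → 21; +3 tail pad (align 8); size 24, align 8
@0: n_entries [24B, align 1] → 24
within Vec3: reserved at 8
0 + 8 = 8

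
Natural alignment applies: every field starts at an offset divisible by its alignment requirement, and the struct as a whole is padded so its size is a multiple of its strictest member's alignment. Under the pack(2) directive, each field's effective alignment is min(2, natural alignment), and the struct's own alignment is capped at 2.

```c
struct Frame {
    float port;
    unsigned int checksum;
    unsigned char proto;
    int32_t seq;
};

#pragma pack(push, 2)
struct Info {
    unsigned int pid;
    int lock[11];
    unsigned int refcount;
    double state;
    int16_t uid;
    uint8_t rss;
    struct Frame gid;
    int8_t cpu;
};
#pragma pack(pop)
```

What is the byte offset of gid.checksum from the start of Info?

Frame: @0: port [4B, align 4] → 4; @4: checksum [4B, align 4] → 8; @8: proto [1B, align 1] → 9; +3 pad (align 4); @12: seq [4B, align 4] → 16; size 16, align 4
@0: pid [4B, align 2] → 4
@4: lock [44B, align 2] → 48
@48: refcount [4B, align 2] → 52
@52: state [8B, align 2] → 60
@60: uid [2B, align 2] → 62
@62: rss [1B, align 1] → 63
+1 pad (align 2)
@64: gid [16B, align 2] → 80
within Frame: checksum at 4
64 + 4 = 68

68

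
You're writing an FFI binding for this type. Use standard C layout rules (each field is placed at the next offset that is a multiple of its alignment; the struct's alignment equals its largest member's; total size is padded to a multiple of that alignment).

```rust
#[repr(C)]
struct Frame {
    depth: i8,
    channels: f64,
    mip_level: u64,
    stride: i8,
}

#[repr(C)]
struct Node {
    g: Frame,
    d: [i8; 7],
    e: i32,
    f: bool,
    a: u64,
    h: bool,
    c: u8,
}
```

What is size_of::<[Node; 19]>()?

Frame: 0..1  depth  (1B, 1-aligned); 1..8  -- padding (7B); 8..16  channels  (8B, 8-aligned); 16..24  mip_level  (8B, 8-aligned); 24..25  stride  (1B, 1-aligned); 25..32  -- tail padding (7B); sizeof = 32, alignof = 8
0..32  g  (32B, 8-aligned)
32..39  d  (7B, 1-aligned)
39..40  -- padding (1B)
40..44  e  (4B, 4-aligned)
44..45  f  (1B, 1-aligned)
45..48  -- padding (3B)
48..56  a  (8B, 8-aligned)
56..57  h  (1B, 1-aligned)
57..58  c  (1B, 1-aligned)
58..64  -- tail padding (6B)
sizeof = 64, alignof = 8
array of 19: 19 × 64 = 1216

1216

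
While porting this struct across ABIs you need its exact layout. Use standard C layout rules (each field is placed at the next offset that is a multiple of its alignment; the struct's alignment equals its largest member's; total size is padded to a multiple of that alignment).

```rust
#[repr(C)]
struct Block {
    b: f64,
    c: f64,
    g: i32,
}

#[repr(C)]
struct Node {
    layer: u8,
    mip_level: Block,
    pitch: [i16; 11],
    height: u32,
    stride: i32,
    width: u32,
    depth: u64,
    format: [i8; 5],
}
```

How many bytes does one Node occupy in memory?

Block: b at 0 (size 8, align 8) → ends 8; c at 8 (size 8, align 8) → ends 16; g at 16 (size 4, align 4) → ends 20; tail pad 4 to reach multiple of 8; total 24 bytes, alignment 8
layer at 0 (size 1, align 1) → ends 1
pad 7 to align 8 for mip_level
mip_level at 8 (size 24, align 8) → ends 32
pitch at 32 (size 22, align 2) → ends 54
pad 2 to align 4 for height
height at 56 (size 4, align 4) → ends 60
stride at 60 (size 4, align 4) → ends 64
width at 64 (size 4, align 4) → ends 68
pad 4 to align 8 for depth
depth at 72 (size 8, align 8) → ends 80
format at 80 (size 5, align 1) → ends 85
tail pad 3 to reach multiple of 8
total 88 bytes, alignment 8

88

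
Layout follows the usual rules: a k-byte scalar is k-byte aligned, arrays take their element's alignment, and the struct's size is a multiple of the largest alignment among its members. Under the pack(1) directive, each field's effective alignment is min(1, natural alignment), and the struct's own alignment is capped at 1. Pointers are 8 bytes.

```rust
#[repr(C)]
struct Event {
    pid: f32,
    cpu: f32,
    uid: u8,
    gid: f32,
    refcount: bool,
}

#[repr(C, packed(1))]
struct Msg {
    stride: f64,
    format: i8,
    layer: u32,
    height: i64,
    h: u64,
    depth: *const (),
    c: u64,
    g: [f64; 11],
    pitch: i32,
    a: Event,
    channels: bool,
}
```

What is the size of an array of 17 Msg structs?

Event: 0..4  pid  (4B, 4-aligned); 4..8  cpu  (4B, 4-aligned); 8..9  uid  (1B, 1-aligned); 9..12  -- padding (3B); 12..16  gid  (4B, 4-aligned); 16..17  refcount  (1B, 1-aligned); 17..20  -- tail padding (3B); sizeof = 20, alignof = 4
0..8  stride  (8B, 1-aligned)
8..9  format  (1B, 1-aligned)
9..13  layer  (4B, 1-aligned)
13..21  height  (8B, 1-aligned)
21..29  h  (8B, 1-aligned)
29..37  depth  (8B, 1-aligned)
37..45  c  (8B, 1-aligned)
45..133  g  (88B, 1-aligned)
133..137  pitch  (4B, 1-aligned)
137..157  a  (20B, 1-aligned)
157..158  channels  (1B, 1-aligned)
sizeof = 158, alignof = 1
array of 17: 17 × 158 = 2686

2686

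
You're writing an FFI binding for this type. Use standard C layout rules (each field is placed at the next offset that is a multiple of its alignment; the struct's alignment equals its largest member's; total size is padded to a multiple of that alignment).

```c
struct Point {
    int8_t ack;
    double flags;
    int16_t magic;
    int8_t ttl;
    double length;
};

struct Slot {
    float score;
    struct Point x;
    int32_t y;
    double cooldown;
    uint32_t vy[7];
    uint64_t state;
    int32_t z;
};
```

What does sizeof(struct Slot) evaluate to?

104

Point: ack at 0 (size 1, align 1) → ends 1; pad 7 to align 8 for flags; flags at 8 (size 8, align 8) → ends 16; magic at 16 (size 2, align 2) → ends 18; ttl at 18 (size 1, align 1) → ends 19; pad 5 to align 8 for length; length at 24 (size 8, align 8) → ends 32; total 32 bytes, alignment 8
score at 0 (size 4, align 4) → ends 4
pad 4 to align 8 for x
x at 8 (size 32, align 8) → ends 40
y at 40 (size 4, align 4) → ends 44
pad 4 to align 8 for cooldown
cooldown at 48 (size 8, align 8) → ends 56
vy at 56 (size 28, align 4) → ends 84
pad 4 to align 8 for state
state at 88 (size 8, align 8) → ends 96
z at 96 (size 4, align 4) → ends 100
tail pad 4 to reach multiple of 8
total 104 bytes, alignment 8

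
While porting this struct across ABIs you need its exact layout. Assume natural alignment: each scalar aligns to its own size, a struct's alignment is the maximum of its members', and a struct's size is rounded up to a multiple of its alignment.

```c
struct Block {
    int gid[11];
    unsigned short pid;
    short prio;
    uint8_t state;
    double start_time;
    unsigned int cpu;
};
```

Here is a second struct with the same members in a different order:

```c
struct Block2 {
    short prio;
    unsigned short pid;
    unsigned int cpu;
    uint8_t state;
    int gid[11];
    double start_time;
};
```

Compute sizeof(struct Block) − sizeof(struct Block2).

8

gid at 0 (size 44, align 4) → ends 44
pid at 44 (size 2, align 2) → ends 46
prio at 46 (size 2, align 2) → ends 48
state at 48 (size 1, align 1) → ends 49
pad 7 to align 8 for start_time
start_time at 56 (size 8, align 8) → ends 64
cpu at 64 (size 4, align 4) → ends 68
tail pad 4 to reach multiple of 8
total 72 bytes, alignment 8
— Block2 —
prio at 0 (size 2, align 2) → ends 2
pid at 2 (size 2, align 2) → ends 4
cpu at 4 (size 4, align 4) → ends 8
state at 8 (size 1, align 1) → ends 9
pad 3 to align 4 for gid
gid at 12 (size 44, align 4) → ends 56
start_time at 56 (size 8, align 8) → ends 64
total 64 bytes, alignment 8
72 − 64 = 8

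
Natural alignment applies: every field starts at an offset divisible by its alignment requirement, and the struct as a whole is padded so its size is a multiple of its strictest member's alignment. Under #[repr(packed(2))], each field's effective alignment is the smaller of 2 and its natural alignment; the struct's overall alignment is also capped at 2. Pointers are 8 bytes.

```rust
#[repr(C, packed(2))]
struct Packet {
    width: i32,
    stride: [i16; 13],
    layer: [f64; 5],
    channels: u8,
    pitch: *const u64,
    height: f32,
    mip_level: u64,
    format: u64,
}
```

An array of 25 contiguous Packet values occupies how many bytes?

2500

@0: width [4B, align 2] → 4
@4: stride [26B, align 2] → 30
@30: layer [40B, align 2] → 70
@70: channels [1B, align 1] → 71
+1 pad (align 2)
@72: pitch [8B, align 2] → 80
@80: height [4B, align 2] → 84
@84: mip_level [8B, align 2] → 92
@92: format [8B, align 2] → 100
size 100, align 2
array of 25: 25 × 100 = 2500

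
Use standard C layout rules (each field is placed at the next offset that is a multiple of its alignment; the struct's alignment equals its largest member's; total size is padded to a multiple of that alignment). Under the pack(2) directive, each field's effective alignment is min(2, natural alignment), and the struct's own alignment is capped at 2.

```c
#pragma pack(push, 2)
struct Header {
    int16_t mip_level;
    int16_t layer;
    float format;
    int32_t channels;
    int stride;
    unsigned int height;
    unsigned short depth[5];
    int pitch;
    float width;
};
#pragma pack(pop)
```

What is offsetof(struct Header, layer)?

2

mip_level at 0 (size 2, align 2) → ends 2
layer at 2 (size 2, align 2) → ends 4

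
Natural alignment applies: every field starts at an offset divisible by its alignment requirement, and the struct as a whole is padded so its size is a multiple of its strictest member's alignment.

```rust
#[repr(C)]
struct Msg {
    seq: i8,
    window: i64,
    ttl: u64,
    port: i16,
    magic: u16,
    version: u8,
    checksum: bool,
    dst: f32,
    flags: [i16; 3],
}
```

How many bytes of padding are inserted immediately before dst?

2

0..1  seq  (1B, 1-aligned)
1..8  -- padding (7B)
8..16  window  (8B, 8-aligned)
16..24  ttl  (8B, 8-aligned)
24..26  port  (2B, 2-aligned)
26..28  magic  (2B, 2-aligned)
28..29  version  (1B, 1-aligned)
29..30  checksum  (1B, 1-aligned)
30..32  -- padding (2B)
32..36  dst  (4B, 4-aligned)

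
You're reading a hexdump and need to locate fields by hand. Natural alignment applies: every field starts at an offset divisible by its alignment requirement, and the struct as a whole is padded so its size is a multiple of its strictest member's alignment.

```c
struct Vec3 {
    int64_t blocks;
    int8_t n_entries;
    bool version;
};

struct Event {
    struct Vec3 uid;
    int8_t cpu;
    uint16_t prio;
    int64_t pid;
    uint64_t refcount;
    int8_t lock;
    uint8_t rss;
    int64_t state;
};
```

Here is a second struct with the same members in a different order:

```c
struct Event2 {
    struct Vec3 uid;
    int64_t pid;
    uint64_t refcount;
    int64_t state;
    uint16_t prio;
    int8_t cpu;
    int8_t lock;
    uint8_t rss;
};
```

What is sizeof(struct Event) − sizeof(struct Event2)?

Vec3: 0..8  blocks  (8B, 8-aligned); 8..9  n_entries  (1B, 1-aligned); 9..10  version  (1B, 1-aligned); 10..16  -- tail padding (6B); sizeof = 16, alignof = 8
0..16  uid  (16B, 8-aligned)
16..17  cpu  (1B, 1-aligned)
17..18  -- padding (1B)
18..20  prio  (2B, 2-aligned)
20..24  -- padding (4B)
24..32  pid  (8B, 8-aligned)
32..40  refcount  (8B, 8-aligned)
40..41  lock  (1B, 1-aligned)
41..42  rss  (1B, 1-aligned)
42..48  -- padding (6B)
48..56  state  (8B, 8-aligned)
sizeof = 56, alignof = 8
— Event2 —
0..16  uid  (16B, 8-aligned)
16..24  pid  (8B, 8-aligned)
24..32  refcount  (8B, 8-aligned)
32..40  state  (8B, 8-aligned)
40..42  prio  (2B, 2-aligned)
42..43  cpu  (1B, 1-aligned)
43..44  lock  (1B, 1-aligned)
44..45  rss  (1B, 1-aligned)
45..48  -- tail padding (3B)
sizeof = 48, alignof = 8
56 − 48 = 8

8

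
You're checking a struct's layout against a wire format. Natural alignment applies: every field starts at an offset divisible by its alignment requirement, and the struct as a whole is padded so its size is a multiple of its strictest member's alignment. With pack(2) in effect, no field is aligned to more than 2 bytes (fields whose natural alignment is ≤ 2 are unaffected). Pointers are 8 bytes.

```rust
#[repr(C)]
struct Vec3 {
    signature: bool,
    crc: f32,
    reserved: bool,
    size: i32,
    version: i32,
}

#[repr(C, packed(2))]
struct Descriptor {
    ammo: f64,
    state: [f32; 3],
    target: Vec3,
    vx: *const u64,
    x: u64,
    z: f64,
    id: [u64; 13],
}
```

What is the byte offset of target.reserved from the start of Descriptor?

Vec3: signature at 0 (size 1, align 1) → ends 1; pad 3 to align 4 for crc; crc at 4 (size 4, align 4) → ends 8; reserved at 8 (size 1, align 1) → ends 9; pad 3 to align 4 for size; size at 12 (size 4, align 4) → ends 16; version at 16 (size 4, align 4) → ends 20; total 20 bytes, alignment 4
ammo at 0 (size 8, align 2) → ends 8
state at 8 (size 12, align 2) → ends 20
target at 20 (size 20, align 2) → ends 40
within Vec3: reserved at 8
20 + 8 = 28

28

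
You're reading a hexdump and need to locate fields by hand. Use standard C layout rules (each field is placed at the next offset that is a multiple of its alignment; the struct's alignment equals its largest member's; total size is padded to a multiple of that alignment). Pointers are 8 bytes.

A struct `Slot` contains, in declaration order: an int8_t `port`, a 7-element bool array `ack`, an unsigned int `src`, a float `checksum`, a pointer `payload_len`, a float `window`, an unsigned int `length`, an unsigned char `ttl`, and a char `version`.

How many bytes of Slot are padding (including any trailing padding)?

6

@0: port [1B, align 1] → 1
@1: ack [7B, align 1] → 8
@8: src [4B, align 4] → 12
@12: checksum [4B, align 4] → 16
@16: payload_len [8B, align 8] → 24
@24: window [4B, align 4] → 28
@28: length [4B, align 4] → 32
@32: ttl [1B, align 1] → 33
@33: version [1B, align 1] → 34
+6 tail pad (align 8)
size 40, align 8
data bytes 34, size 40 → padding 6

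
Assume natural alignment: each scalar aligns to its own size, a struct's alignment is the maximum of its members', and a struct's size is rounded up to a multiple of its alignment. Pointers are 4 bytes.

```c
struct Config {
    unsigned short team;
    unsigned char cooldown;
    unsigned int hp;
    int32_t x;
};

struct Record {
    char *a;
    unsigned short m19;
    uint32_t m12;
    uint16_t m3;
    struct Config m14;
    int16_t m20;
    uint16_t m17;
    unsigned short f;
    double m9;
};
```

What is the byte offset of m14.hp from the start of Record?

20

Config: @0: team [2B, align 2] → 2; @2: cooldown [1B, align 1] → 3; +1 pad (align 4); @4: hp [4B, align 4] → 8; @8: x [4B, align 4] → 12; size 12, align 4
@0: a [4B, align 4] → 4
@4: m19 [2B, align 2] → 6
+2 pad (align 4)
@8: m12 [4B, align 4] → 12
@12: m3 [2B, align 2] → 14
+2 pad (align 4)
@16: m14 [12B, align 4] → 28
within Config: hp at 4
16 + 4 = 20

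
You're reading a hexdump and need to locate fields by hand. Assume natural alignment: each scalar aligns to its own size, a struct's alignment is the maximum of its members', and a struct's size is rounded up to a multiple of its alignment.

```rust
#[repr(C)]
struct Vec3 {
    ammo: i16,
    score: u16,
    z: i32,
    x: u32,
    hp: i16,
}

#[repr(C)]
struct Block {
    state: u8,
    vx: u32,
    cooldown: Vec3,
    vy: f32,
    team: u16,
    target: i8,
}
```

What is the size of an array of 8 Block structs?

Vec3: @0: ammo [2B, align 2] → 2; @2: score [2B, align 2] → 4; @4: z [4B, align 4] → 8; @8: x [4B, align 4] → 12; @12: hp [2B, align 2] → 14; +2 tail pad (align 4); size 16, align 4
@0: state [1B, align 1] → 1
+3 pad (align 4)
@4: vx [4B, align 4] → 8
@8: cooldown [16B, align 4] → 24
@24: vy [4B, align 4] → 28
@28: team [2B, align 2] → 30
@30: target [1B, align 1] → 31
+1 tail pad (align 4)
size 32, align 4
array of 8: 8 × 32 = 256

256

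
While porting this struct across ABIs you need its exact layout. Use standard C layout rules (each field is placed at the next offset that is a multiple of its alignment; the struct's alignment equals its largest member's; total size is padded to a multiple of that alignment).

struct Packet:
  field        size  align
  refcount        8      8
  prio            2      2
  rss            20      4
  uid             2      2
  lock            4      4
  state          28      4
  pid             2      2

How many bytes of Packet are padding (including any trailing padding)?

refcount at 0 (size 8, align 8) → ends 8
prio at 8 (size 2, align 2) → ends 10
pad 2 to align 4 for rss
rss at 12 (size 20, align 4) → ends 32
uid at 32 (size 2, align 2) → ends 34
pad 2 to align 4 for lock
lock at 36 (size 4, align 4) → ends 40
state at 40 (size 28, align 4) → ends 68
pid at 68 (size 2, align 2) → ends 70
tail pad 2 to reach multiple of 8
total 72 bytes, alignment 8
data bytes 66, size 72 → padding 6

6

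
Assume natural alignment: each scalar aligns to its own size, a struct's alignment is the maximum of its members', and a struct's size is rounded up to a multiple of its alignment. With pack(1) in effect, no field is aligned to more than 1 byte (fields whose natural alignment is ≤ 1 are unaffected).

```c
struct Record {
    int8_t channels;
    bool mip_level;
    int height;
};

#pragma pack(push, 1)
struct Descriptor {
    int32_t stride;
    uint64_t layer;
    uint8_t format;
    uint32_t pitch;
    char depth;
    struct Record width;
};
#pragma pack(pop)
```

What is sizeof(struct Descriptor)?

Record: 0..1  channels  (1B, 1-aligned); 1..2  mip_level  (1B, 1-aligned); 2..4  -- padding (2B); 4..8  height  (4B, 4-aligned); sizeof = 8, alignof = 4
0..4  stride  (4B, 1-aligned)
4..12  layer  (8B, 1-aligned)
12..13  format  (1B, 1-aligned)
13..17  pitch  (4B, 1-aligned)
17..18  depth  (1B, 1-aligned)
18..26  width  (8B, 1-aligned)
sizeof = 26, alignof = 1

26 bytes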